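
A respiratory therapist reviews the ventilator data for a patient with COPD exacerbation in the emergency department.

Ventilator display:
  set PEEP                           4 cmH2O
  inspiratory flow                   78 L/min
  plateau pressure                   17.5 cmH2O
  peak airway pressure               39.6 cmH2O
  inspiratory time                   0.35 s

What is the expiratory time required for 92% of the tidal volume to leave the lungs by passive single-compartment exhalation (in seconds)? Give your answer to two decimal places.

Flow: 78 L/min ÷ 60 = 1.3 L/s.
Vt = flow × Ti = 1.3 L/s × 0.35 s × 1000 mL/L = 455.0 mL.
R = (PIP − Pplat)/V̇ = (39.6 − 17.5) / 1.3 = 22.1/1.3 = 17.0 cmH2O·s/L.
C = Vt/(Pplat − PEEP) = 455.0 / (17.5 − 4) = 455.0/13.5 = 33.704 mL/cmH2O.
τ = R × C = 17.0 × 0.0337 L/cmH2O = 0.5729 s.
t = −τ·ln(1 − 0.92) = −0.5729·ln(0.08) = 1.447 s.

1.45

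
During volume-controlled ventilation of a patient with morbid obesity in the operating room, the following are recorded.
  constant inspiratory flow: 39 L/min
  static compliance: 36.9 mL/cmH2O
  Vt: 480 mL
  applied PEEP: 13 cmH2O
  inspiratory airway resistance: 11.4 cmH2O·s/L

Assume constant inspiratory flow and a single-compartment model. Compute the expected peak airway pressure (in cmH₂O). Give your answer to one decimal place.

33.4

Flow: 39 L/min ÷ 60 = 0.65 L/s.
Equation of motion (constant flow): PIP = Vt/C + R·V̇ + PEEP.
PIP = 480/36.9 + 11.4×0.65 + 13 = 13.008 + 7.41 + 13 = 33.418 cmH2O.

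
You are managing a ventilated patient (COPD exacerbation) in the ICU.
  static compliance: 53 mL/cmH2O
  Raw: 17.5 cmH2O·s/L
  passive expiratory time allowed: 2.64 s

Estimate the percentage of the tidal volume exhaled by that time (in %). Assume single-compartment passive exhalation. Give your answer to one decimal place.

τ = R × C = 17.5 × 53 mL/cmH2O = 17.5 × 0.053 L/cmH2O = 0.9275 s.
Passive exhalation: V(t)/V₀ = e^(−t/τ) = e^(−2.64/0.9275) = 0.05806.
Fraction exhaled = 1 − 0.05806 = 0.9419 → 94.19%.

94.2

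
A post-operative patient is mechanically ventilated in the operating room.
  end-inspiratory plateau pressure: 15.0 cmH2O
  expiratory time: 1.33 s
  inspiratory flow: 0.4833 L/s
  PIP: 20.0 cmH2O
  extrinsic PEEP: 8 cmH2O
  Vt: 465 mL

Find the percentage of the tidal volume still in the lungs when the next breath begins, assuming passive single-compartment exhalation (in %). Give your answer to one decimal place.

R = (PIP − Pplat)/V̇ = (20.0 − 15.0) / 0.4833 = 5.0/0.4833 = 10.346 cmH2O·s/L.
C = Vt/(Pplat − PEEP) = 465.0 / (15.0 − 8) = 465.0/7.0 = 66.429 mL/cmH2O.
τ = R × C = 10.346 × 0.06643 L/cmH2O = 0.6873 s.
Fraction remaining at end-expiration = e^(−Te/τ) = e^(−1.33/0.6873) = 0.1444 → 14.44%.

14.4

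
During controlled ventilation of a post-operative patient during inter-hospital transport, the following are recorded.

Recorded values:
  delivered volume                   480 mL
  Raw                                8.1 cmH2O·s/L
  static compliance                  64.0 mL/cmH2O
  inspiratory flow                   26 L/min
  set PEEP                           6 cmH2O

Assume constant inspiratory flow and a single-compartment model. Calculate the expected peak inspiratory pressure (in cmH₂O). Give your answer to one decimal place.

17.0

Flow: 26 L/min ÷ 60 = 0.4333 L/s.
Equation of motion (constant flow): PIP = Vt/C + R·V̇ + PEEP.
PIP = 480/64.0 + 8.1×0.4333 + 6 = 7.5 + 3.51 + 6 = 17.01 cmH2O.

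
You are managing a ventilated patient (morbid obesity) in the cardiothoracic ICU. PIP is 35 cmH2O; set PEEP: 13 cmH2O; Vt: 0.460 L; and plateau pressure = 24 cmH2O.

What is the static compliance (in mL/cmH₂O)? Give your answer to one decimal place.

41.8

Cstat = Vt / (Pplat − PEEP) = 460 / (24 − 13) = 460 / 11.0 = 41.818 mL/cmH2O.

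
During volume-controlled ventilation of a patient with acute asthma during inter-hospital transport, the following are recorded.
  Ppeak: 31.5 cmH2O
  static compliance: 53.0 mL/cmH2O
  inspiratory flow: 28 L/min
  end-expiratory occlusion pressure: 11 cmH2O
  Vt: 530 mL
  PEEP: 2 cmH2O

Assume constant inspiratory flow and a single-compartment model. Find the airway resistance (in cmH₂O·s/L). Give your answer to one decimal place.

Flow: 28 L/min ÷ 60 = 0.4667 L/s.
Total PEEP = 11 cmH2O (set 2 + intrinsic 9); this is the baseline alveolar pressure.
Equation of motion (constant flow): PIP = Vt/C + R·V̇ + PEEP.
R·V̇ = PIP − Vt/C − PEEP = 31.5 − 530/53.0 − 11 = 31.5 − 10.0 − 11 = 10.5 cmH2O.
R = 10.5 / 0.4667 = 22.498 cmH2O·s/L.

22.5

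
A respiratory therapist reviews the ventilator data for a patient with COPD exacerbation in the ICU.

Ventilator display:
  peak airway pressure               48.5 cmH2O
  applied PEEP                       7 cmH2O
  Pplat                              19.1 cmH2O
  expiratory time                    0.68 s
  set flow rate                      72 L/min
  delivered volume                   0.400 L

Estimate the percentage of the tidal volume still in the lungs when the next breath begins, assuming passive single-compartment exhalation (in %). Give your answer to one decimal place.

43.2

Flow: 72 L/min ÷ 60 = 1.2 L/s.
R = (PIP − Pplat)/V̇ = (48.5 − 19.1) / 1.2 = 29.4/1.2 = 24.5 cmH2O·s/L.
C = Vt/(Pplat − PEEP) = 400.0 / (19.1 − 7) = 400.0/12.1 = 33.058 mL/cmH2O.
τ = R × C = 24.5 × 0.03306 L/cmH2O = 0.81 s.
Fraction remaining at end-expiration = e^(−Te/τ) = e^(−0.68/0.81) = 0.4319 → 43.19%.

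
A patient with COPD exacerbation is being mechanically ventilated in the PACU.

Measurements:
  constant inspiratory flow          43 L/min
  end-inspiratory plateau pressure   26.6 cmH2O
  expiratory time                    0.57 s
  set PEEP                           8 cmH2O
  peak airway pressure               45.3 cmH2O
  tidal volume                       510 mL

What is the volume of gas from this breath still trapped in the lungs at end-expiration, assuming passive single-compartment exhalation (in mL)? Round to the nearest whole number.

230

Flow: 43 L/min ÷ 60 = 0.7167 L/s.
R = (PIP − Pplat)/V̇ = (45.3 − 26.6) / 0.7167 = 18.7/0.7167 = 26.092 cmH2O·s/L.
C = Vt/(Pplat − PEEP) = 510.0 / (26.6 − 8) = 510.0/18.6 = 27.419 mL/cmH2O.
τ = R × C = 26.092 × 0.02742 L/cmH2O = 0.7154 s.
Fraction remaining = e^(−Te/τ) = e^(−0.57/0.7154) = 0.4508.
Trapped volume = 510.0 × 0.4508 = 229.91 mL.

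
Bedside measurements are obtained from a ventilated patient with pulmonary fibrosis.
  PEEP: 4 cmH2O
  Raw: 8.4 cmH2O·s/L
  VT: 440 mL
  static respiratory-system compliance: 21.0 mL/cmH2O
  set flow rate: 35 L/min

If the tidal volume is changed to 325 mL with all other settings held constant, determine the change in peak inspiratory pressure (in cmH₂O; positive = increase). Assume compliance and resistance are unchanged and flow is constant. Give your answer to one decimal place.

PIP = Vt/C + R·V̇ + PEEP (constant-flow equation of motion).
Only the elastic term changes: ΔPIP = ΔVt / C = (325 − 440) / 21.0 = -5.476 cmH2O.

-5.5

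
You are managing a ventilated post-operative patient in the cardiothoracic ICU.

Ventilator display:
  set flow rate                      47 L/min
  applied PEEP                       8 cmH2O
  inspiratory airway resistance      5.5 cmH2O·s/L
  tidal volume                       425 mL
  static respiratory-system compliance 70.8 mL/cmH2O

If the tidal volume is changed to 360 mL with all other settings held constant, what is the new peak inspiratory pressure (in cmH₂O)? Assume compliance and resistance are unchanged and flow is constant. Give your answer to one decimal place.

Flow: 47 L/min ÷ 60 = 0.7833 L/s.
PIP = Vt/C + R·V̇ + PEEP (constant-flow equation of motion).
Only the elastic term changes: ΔPIP = ΔVt / C = (360 − 425) / 70.8 = -0.9181 cmH2O.
Original PIP = 425/70.8 + 5.5×0.7833 + 8 = 18.311 cmH2O; new PIP = 18.311 + (-0.9181) = 17.393 cmH2O.

17.4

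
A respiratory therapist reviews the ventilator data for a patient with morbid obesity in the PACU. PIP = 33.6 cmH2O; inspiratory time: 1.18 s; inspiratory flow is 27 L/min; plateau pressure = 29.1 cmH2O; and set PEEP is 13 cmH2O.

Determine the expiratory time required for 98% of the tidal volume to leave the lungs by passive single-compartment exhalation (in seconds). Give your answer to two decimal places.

1.29

Flow: 27 L/min ÷ 60 = 0.45 L/s.
Vt = flow × Ti = 0.45 L/s × 1.18 s × 1000 mL/L = 531.0 mL.
R = (PIP − Pplat)/V̇ = (33.6 − 29.1) / 0.45 = 4.5/0.45 = 10.0 cmH2O·s/L.
C = Vt/(Pplat − PEEP) = 531.0 / (29.1 − 13) = 531.0/16.1 = 32.981 mL/cmH2O.
τ = R × C = 10.0 × 0.03298 L/cmH2O = 0.3298 s.
t = −τ·ln(1 − 0.98) = −0.3298·ln(0.02) = 1.29 s.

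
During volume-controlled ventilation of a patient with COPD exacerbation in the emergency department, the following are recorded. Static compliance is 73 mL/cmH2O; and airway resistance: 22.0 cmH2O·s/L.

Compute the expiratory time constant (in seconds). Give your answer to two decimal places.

1.61

τ = R × C = 22.0 × 73 mL/cmH2O = 22.0 × 0.073 L/cmH2O = 1.606 s.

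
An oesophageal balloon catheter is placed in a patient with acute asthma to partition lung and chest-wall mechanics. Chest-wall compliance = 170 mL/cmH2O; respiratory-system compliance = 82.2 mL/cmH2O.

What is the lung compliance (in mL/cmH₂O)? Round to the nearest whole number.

159

1/CL = 1/Crs − 1/Ccw.
1/CL = 1/82.2 − 1/170 = 0.006283.
CL = 159.16 mL/cmH2O.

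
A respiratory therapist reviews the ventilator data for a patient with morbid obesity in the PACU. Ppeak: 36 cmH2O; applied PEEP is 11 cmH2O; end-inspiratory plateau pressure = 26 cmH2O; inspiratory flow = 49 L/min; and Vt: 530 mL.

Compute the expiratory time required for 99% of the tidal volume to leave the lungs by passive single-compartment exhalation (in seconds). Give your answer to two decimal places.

1.99

Flow: 49 L/min ÷ 60 = 0.8167 L/s.
R = (PIP − Pplat)/V̇ = (36 − 26) / 0.8167 = 10.0/0.8167 = 12.244 cmH2O·s/L.
C = Vt/(Pplat − PEEP) = 530.0 / (26 − 11) = 530.0/15.0 = 35.333 mL/cmH2O.
τ = R × C = 12.244 × 0.03533 L/cmH2O = 0.4326 s.
t = −τ·ln(1 − 0.99) = −0.4326·ln(0.01) = 1.992 s.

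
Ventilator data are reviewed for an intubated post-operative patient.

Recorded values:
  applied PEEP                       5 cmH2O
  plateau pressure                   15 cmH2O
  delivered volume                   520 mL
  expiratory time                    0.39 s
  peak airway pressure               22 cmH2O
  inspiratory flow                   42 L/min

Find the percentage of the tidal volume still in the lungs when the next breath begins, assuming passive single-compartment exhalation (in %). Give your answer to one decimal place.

Flow: 42 L/min ÷ 60 = 0.7 L/s.
R = (PIP − Pplat)/V̇ = (22 − 15) / 0.7 = 7.0/0.7 = 10.0 cmH2O·s/L.
C = Vt/(Pplat − PEEP) = 520.0 / (15 − 5) = 520.0/10.0 = 52.0 mL/cmH2O.
τ = R × C = 10.0 × 0.052 L/cmH2O = 0.52 s.
Fraction remaining at end-expiration = e^(−Te/τ) = e^(−0.39/0.52) = 0.4724 → 47.24%.

47.2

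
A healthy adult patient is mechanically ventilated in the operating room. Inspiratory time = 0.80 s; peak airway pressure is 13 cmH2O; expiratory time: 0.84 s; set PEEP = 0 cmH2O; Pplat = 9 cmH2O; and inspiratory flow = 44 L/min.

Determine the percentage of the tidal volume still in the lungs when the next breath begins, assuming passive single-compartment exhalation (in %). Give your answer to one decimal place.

Flow: 44 L/min ÷ 60 = 0.7333 L/s.
Vt = flow × Ti = 0.7333 L/s × 0.80 s × 1000 mL/L = 586.64 mL.
R = (PIP − Pplat)/V̇ = (13 − 9) / 0.7333 = 4.0/0.7333 = 5.455 cmH2O·s/L.
C = Vt/(Pplat − PEEP) = 586.64 / (9 − 0) = 586.64/9.0 = 65.182 mL/cmH2O.
τ = R × C = 5.455 × 0.06518 L/cmH2O = 0.3556 s.
Fraction remaining at end-expiration = e^(−Te/τ) = e^(−0.84/0.3556) = 0.09421 → 9.421%.

9.4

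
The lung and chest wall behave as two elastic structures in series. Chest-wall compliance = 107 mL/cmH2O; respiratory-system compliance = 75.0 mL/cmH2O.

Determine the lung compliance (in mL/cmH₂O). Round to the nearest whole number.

1/CL = 1/Crs − 1/Ccw.
1/CL = 1/75.0 − 1/107 = 0.003988.
CL = 250.75 mL/cmH2O.

251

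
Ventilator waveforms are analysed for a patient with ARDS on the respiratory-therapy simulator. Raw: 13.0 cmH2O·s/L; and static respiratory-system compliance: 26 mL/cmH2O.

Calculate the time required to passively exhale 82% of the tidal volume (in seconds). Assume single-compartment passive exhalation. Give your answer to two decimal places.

0.58

τ = R × C = 13.0 × 26 mL/cmH2O = 13.0 × 0.026 L/cmH2O = 0.338 s.
Exhaled fraction f = 1 − e^(−t/τ) → t = −τ·ln(1 − f) = −0.338·ln(0.18) = 0.5796 s.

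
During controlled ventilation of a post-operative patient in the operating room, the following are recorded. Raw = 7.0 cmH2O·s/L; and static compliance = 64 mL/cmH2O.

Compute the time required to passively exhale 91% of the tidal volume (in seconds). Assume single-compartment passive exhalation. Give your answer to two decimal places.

1.08

τ = R × C = 7.0 × 64 mL/cmH2O = 7.0 × 0.064 L/cmH2O = 0.448 s.
Exhaled fraction f = 1 − e^(−t/τ) → t = −τ·ln(1 − f) = −0.448·ln(0.09) = 1.079 s.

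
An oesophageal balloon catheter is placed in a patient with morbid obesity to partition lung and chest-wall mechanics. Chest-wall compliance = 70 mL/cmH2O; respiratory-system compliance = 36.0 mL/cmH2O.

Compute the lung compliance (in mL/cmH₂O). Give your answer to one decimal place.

1/CL = 1/Crs − 1/Ccw.
1/CL = 1/36.0 − 1/70 = 0.01349.
CL = 74.129 mL/cmH2O.

74.1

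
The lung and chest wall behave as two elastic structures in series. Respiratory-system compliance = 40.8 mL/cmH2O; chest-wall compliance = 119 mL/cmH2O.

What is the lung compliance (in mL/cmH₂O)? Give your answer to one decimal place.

62.1

1/CL = 1/Crs − 1/Ccw.
1/CL = 1/40.8 − 1/119 = 0.01611.
CL = 62.073 mL/cmH2O.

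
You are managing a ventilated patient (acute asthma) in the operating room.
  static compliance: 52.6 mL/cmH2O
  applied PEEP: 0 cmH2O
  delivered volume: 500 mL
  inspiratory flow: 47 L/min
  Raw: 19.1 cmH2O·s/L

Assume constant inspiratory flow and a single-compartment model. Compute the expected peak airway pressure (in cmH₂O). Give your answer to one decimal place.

Flow: 47 L/min ÷ 60 = 0.7833 L/s.
Equation of motion (constant flow): PIP = Vt/C + R·V̇ + PEEP.
PIP = 500/52.6 + 19.1×0.7833 + 0 = 9.506 + 14.961 + 0 = 24.467 cmH2O.

24.5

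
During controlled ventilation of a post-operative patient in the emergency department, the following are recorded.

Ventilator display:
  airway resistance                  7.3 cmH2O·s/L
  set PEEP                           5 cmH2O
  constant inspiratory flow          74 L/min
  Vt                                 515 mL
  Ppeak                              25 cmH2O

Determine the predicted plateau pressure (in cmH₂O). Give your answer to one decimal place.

16.0

Flow: 74 L/min ÷ 60 = 1.2333 L/s.
Pplat = PIP − Raw × flow = 25 − 7.3 × 1.2333 = 25 − 9.003 = 15.997 cmH2O.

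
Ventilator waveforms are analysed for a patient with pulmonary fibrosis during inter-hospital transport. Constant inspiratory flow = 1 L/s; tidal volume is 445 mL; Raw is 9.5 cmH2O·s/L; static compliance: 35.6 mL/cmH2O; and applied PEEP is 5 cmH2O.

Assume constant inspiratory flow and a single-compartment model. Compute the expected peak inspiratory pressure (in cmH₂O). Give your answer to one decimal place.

Equation of motion (constant flow): PIP = Vt/C + R·V̇ + PEEP.
PIP = 445/35.6 + 9.5×1 + 5 = 12.5 + 9.5 + 5 = 27.0 cmH2O.

27.0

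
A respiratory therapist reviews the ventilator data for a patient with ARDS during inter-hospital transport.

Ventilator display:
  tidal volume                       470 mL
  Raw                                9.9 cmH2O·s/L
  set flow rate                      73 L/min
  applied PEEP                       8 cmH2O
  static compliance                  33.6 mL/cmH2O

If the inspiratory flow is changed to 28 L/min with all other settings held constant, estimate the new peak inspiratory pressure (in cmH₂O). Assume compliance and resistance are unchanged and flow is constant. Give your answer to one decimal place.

26.6

Flow: 73 L/min ÷ 60 = 1.2167 L/s.
New flow: 28 L/min ÷ 60 = 0.4667 L/s.
PIP = Vt/C + R·V̇ + PEEP (constant-flow equation of motion).
Only the resistive term changes: ΔPIP = R × ΔV̇ = 9.9 × (0.4667 − 1.2167) = 9.9 × -0.75 = -7.425 cmH2O.
Original PIP = 470/33.6 + 9.9×1.2167 + 8 = 34.033 cmH2O; new PIP = 34.033 + (-7.425) = 26.608 cmH2O.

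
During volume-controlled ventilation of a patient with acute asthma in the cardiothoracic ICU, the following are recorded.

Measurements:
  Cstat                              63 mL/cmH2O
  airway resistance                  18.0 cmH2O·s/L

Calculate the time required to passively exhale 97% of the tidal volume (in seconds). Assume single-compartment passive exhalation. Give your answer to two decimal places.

τ = R × C = 18.0 × 63 mL/cmH2O = 18.0 × 0.063 L/cmH2O = 1.134 s.
Exhaled fraction f = 1 − e^(−t/τ) → t = −τ·ln(1 − f) = −1.134·ln(0.03) = 3.976 s.

3.98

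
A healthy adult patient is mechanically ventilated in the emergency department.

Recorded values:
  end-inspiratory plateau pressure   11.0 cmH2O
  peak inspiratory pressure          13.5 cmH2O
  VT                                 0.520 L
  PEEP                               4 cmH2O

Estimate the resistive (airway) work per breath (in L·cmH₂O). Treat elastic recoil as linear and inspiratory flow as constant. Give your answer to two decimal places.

With constant inspiratory flow the resistive pressure is constant at PIP − Pplat = 13.5 − 11.0 = 2.5 cmH2O, so resistive work = 2.5 × 0.520 = 1.3 L·cmH2O.

1.30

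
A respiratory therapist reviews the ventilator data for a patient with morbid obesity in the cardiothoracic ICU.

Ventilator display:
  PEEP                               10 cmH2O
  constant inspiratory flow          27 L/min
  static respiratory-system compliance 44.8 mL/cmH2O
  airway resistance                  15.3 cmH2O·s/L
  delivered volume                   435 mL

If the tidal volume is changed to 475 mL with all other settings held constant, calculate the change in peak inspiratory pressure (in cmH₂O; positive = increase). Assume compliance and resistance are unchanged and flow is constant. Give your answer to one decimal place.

0.9

PIP = Vt/C + R·V̇ + PEEP (constant-flow equation of motion).
Only the elastic term changes: ΔPIP = ΔVt / C = (475 − 435) / 44.8 = 0.8929 cmH2O.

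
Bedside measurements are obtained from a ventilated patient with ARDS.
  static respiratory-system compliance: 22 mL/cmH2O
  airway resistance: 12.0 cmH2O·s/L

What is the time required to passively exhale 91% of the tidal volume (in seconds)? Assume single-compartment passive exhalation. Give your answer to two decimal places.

0.64

τ = R × C = 12.0 × 22 mL/cmH2O = 12.0 × 0.022 L/cmH2O = 0.264 s.
Exhaled fraction f = 1 − e^(−t/τ) → t = −τ·ln(1 − f) = −0.264·ln(0.09) = 0.6357 s.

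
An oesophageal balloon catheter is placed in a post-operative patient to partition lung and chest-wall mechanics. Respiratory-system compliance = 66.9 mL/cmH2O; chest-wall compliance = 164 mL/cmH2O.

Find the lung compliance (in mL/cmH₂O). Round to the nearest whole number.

1/CL = 1/Crs − 1/Ccw.
1/CL = 1/66.9 − 1/164 = 0.00885.
CL = 112.99 mL/cmH2O.

113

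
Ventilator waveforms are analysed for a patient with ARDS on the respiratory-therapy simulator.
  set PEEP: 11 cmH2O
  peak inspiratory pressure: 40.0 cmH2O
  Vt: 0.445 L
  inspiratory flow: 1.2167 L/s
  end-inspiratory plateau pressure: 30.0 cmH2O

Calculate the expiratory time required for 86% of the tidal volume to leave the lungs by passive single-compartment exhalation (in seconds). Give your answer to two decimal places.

0.38

R = (PIP − Pplat)/V̇ = (40.0 − 30.0) / 1.2167 = 10.0/1.2167 = 8.219 cmH2O·s/L.
C = Vt/(Pplat − PEEP) = 445.0 / (30.0 − 11) = 445.0/19.0 = 23.421 mL/cmH2O.
τ = R × C = 8.219 × 0.02342 L/cmH2O = 0.1925 s.
t = −τ·ln(1 − 0.86) = −0.1925·ln(0.14) = 0.3785 s.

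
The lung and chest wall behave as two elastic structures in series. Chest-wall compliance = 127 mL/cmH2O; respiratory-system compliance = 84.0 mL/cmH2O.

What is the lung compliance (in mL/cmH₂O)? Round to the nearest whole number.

248

1/CL = 1/Crs − 1/Ccw.
1/CL = 1/84.0 − 1/127 = 0.004031.
CL = 248.08 mL/cmH2O.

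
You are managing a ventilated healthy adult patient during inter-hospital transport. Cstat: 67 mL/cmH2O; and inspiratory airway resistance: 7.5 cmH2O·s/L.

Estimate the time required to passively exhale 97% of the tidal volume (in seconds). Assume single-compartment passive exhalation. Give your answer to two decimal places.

1.76

τ = R × C = 7.5 × 67 mL/cmH2O = 7.5 × 0.067 L/cmH2O = 0.5025 s.
Exhaled fraction f = 1 − e^(−t/τ) → t = −τ·ln(1 − f) = −0.5025·ln(0.03) = 1.762 s.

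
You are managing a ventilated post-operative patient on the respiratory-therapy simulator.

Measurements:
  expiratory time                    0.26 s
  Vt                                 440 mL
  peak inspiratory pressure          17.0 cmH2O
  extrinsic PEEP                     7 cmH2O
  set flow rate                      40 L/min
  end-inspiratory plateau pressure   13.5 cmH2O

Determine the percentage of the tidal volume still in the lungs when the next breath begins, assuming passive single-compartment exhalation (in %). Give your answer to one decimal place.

48.1

Flow: 40 L/min ÷ 60 = 0.6667 L/s.
R = (PIP − Pplat)/V̇ = (17.0 − 13.5) / 0.6667 = 3.5/0.6667 = 5.25 cmH2O·s/L.
C = Vt/(Pplat − PEEP) = 440.0 / (13.5 − 7) = 440.0/6.5 = 67.692 mL/cmH2O.
τ = R × C = 5.25 × 0.06769 L/cmH2O = 0.3554 s.
Fraction remaining at end-expiration = e^(−Te/τ) = e^(−0.26/0.3554) = 0.4812 → 48.12%.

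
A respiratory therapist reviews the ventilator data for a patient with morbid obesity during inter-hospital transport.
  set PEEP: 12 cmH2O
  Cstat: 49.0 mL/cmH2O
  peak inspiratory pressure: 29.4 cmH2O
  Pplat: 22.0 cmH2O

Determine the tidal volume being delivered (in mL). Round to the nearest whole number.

490

Vt = Cstat × (Pplat − PEEP) = 49.0 × (22.0 − 12) = 49.0 × 10.0 = 490.0 mL.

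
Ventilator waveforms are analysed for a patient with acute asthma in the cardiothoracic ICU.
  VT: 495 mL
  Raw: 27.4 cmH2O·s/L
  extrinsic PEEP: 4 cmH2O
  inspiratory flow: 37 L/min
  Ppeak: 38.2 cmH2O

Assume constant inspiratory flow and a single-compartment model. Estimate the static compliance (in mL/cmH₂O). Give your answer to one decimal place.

28.6

Flow: 37 L/min ÷ 60 = 0.6167 L/s.
Equation of motion (constant flow): PIP = Vt/C + R·V̇ + PEEP.
Vt/C = PIP − R·V̇ − PEEP = 38.2 − 27.4×0.6167 − 4 = 38.2 − 16.898 − 4 = 17.302 cmH2O.
C = Vt / 17.302 = 495 / 17.302 = 28.609 mL/cmH2O.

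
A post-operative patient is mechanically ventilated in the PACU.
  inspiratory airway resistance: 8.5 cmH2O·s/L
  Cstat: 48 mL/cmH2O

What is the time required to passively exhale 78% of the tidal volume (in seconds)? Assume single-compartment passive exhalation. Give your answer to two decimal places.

τ = R × C = 8.5 × 48 mL/cmH2O = 8.5 × 0.048 L/cmH2O = 0.408 s.
Exhaled fraction f = 1 − e^(−t/τ) → t = −τ·ln(1 − f) = −0.408·ln(0.22) = 0.6178 s.

0.62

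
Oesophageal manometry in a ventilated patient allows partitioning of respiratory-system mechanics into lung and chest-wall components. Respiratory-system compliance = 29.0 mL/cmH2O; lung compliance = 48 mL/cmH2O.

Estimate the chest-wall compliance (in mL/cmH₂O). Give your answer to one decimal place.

73.3

1/Ccw = 1/Crs − 1/CL.
1/Ccw = 1/29.0 − 1/48 = 0.01365.
Ccw = 73.26 mL/cmH2O.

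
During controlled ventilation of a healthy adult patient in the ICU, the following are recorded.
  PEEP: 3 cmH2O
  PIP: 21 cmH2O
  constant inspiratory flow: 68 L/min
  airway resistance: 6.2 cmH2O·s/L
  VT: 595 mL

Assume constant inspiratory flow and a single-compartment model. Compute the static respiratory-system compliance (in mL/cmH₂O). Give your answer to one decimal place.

54.2

Flow: 68 L/min ÷ 60 = 1.1333 L/s.
Equation of motion (constant flow): PIP = Vt/C + R·V̇ + PEEP.
Vt/C = PIP − R·V̇ − PEEP = 21 − 6.2×1.1333 − 3 = 21 − 7.026 − 3 = 10.974 cmH2O.
C = Vt / 10.974 = 595 / 10.974 = 54.219 mL/cmH2O.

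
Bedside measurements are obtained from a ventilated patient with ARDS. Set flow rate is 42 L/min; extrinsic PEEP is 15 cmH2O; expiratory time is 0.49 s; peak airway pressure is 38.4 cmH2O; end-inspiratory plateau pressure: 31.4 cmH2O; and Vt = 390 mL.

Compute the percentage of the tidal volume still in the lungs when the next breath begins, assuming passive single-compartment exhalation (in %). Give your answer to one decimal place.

Flow: 42 L/min ÷ 60 = 0.7 L/s.
R = (PIP − Pplat)/V̇ = (38.4 − 31.4) / 0.7 = 7.0/0.7 = 10.0 cmH2O·s/L.
C = Vt/(Pplat − PEEP) = 390.0 / (31.4 − 15) = 390.0/16.4 = 23.78 mL/cmH2O.
τ = R × C = 10.0 × 0.02378 L/cmH2O = 0.2378 s.
Fraction remaining at end-expiration = e^(−Te/τ) = e^(−0.49/0.2378) = 0.1274 → 12.74%.

12.7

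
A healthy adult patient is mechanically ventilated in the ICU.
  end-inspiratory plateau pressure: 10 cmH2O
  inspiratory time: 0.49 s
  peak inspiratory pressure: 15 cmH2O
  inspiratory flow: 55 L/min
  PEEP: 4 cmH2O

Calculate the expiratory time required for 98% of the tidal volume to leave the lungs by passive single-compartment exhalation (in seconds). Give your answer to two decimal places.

1.60

Flow: 55 L/min ÷ 60 = 0.9167 L/s.
Vt = flow × Ti = 0.9167 L/s × 0.49 s × 1000 mL/L = 449.18 mL.
R = (PIP − Pplat)/V̇ = (15 − 10) / 0.9167 = 5.0/0.9167 = 5.454 cmH2O·s/L.
C = Vt/(Pplat − PEEP) = 449.18 / (10 − 4) = 449.18/6.0 = 74.863 mL/cmH2O.
τ = R × C = 5.454 × 0.07486 L/cmH2O = 0.4083 s.
t = −τ·ln(1 − 0.98) = −0.4083·ln(0.02) = 1.597 s.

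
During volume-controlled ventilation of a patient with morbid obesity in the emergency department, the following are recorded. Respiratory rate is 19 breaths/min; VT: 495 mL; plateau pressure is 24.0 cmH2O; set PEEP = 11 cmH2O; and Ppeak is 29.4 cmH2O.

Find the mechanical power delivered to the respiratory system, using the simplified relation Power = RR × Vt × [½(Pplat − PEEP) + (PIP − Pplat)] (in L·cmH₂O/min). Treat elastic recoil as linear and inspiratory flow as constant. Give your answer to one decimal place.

111.9

Per-breath work = Vt × [½(Pplat−PEEP) + (PIP−Pplat)] = 0.495 × [0.5×13.0 + 5.4] = 0.495 × 11.9 = 5.891 L·cmH2O.
Power = 19 × 5.891 = 111.93 L·cmH2O/min.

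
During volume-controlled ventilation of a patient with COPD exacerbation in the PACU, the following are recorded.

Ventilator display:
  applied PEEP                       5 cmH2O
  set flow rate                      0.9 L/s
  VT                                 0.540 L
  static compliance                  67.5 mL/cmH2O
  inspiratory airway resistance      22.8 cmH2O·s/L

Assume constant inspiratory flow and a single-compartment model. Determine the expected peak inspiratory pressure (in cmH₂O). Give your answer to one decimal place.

33.5

Equation of motion (constant flow): PIP = Vt/C + R·V̇ + PEEP.
PIP = 540/67.5 + 22.8×0.9 + 5 = 8.0 + 20.52 + 5 = 33.52 cmH2O.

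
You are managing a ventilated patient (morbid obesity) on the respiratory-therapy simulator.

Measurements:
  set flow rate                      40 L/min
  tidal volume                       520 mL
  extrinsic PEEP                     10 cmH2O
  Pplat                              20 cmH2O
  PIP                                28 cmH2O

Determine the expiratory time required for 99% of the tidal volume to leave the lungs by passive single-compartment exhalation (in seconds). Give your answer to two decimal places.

2.87

Flow: 40 L/min ÷ 60 = 0.6667 L/s.
R = (PIP − Pplat)/V̇ = (28 − 20) / 0.6667 = 8.0/0.6667 = 11.999 cmH2O·s/L.
C = Vt/(Pplat − PEEP) = 520.0 / (20 − 10) = 520.0/10.0 = 52.0 mL/cmH2O.
τ = R × C = 11.999 × 0.052 L/cmH2O = 0.6239 s.
t = −τ·ln(1 − 0.99) = −0.6239·ln(0.01) = 2.873 s.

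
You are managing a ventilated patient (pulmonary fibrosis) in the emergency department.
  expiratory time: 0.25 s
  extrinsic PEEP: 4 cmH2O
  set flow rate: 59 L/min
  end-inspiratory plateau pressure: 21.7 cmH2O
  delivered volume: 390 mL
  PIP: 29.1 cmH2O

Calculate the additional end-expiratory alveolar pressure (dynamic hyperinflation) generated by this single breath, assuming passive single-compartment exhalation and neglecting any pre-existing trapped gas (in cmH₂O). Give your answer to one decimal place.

3.9

Flow: 59 L/min ÷ 60 = 0.9833 L/s.
R = (PIP − Pplat)/V̇ = (29.1 − 21.7) / 0.9833 = 7.4/0.9833 = 7.526 cmH2O·s/L.
C = Vt/(Pplat − PEEP) = 390.0 / (21.7 − 4) = 390.0/17.7 = 22.034 mL/cmH2O.
τ = R × C = 7.526 × 0.02203 L/cmH2O = 0.1658 s.
Fraction remaining = e^(−Te/τ) = e^(−0.25/0.1658) = 0.2214; trapped volume = 390.0 × 0.2214 = 86.346 mL.
Additional alveolar pressure from trapping ≈ V_trapped / C = 86.346 / 22.034 = 3.919 cmH2O.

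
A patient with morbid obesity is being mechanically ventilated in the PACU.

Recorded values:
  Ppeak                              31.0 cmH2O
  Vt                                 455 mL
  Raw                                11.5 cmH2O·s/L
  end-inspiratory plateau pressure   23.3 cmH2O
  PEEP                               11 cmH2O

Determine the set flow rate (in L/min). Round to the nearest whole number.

flow = (PIP − Pplat) / Raw = (31.0 − 23.3) / 11.5 = 0.6696 L/s × 60 = 40.176 L/min.

40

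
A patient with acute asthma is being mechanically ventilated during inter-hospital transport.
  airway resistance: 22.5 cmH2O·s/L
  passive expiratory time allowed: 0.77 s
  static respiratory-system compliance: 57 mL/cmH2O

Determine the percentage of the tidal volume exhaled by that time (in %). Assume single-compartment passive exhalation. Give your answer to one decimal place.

45.1

τ = R × C = 22.5 × 57 mL/cmH2O = 22.5 × 0.057 L/cmH2O = 1.283 s.
Passive exhalation: V(t)/V₀ = e^(−t/τ) = e^(−0.77/1.283) = 0.5487.
Fraction exhaled = 1 − 0.5487 = 0.4513 → 45.13%.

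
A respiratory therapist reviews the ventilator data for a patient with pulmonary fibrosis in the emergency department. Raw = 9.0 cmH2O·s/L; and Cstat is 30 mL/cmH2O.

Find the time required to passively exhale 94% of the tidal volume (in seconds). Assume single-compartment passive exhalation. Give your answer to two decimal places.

τ = R × C = 9.0 × 30 mL/cmH2O = 9.0 × 0.030 L/cmH2O = 0.27 s.
Exhaled fraction f = 1 − e^(−t/τ) → t = −τ·ln(1 − f) = −0.27·ln(0.06) = 0.7596 s.

0.76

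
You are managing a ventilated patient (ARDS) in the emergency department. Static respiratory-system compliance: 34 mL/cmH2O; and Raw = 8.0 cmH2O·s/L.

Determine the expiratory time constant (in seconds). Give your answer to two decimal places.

τ = R × C = 8.0 × 34 mL/cmH2O = 8.0 × 0.034 L/cmH2O = 0.272 s.

0.27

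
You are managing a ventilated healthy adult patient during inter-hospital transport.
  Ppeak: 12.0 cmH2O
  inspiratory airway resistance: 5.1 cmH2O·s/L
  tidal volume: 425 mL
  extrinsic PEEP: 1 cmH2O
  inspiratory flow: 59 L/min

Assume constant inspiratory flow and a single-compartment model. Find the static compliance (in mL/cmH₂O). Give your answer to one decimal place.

Flow: 59 L/min ÷ 60 = 0.9833 L/s.
Equation of motion (constant flow): PIP = Vt/C + R·V̇ + PEEP.
Vt/C = PIP − R·V̇ − PEEP = 12.0 − 5.1×0.9833 − 1 = 12.0 − 5.015 − 1 = 5.985 cmH2O.
C = Vt / 5.985 = 425 / 5.985 = 71.011 mL/cmH2O.

71.0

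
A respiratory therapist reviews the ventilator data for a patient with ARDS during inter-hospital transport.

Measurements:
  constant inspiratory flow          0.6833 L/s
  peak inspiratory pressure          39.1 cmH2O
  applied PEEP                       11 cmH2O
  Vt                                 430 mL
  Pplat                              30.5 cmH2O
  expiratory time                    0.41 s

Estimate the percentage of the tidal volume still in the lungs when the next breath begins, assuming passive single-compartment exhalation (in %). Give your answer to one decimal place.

22.8

R = (PIP − Pplat)/V̇ = (39.1 − 30.5) / 0.6833 = 8.6/0.6833 = 12.586 cmH2O·s/L.
C = Vt/(Pplat − PEEP) = 430.0 / (30.5 − 11) = 430.0/19.5 = 22.051 mL/cmH2O.
τ = R × C = 12.586 × 0.02205 L/cmH2O = 0.2775 s.
Fraction remaining at end-expiration = e^(−Te/τ) = e^(−0.41/0.2775) = 0.2282 → 22.82%.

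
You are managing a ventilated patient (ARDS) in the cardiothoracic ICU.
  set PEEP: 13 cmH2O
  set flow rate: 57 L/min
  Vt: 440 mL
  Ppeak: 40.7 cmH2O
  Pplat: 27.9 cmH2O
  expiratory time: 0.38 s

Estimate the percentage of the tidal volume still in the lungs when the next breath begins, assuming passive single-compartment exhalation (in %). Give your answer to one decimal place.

38.5

Flow: 57 L/min ÷ 60 = 0.95 L/s.
R = (PIP − Pplat)/V̇ = (40.7 − 27.9) / 0.95 = 12.8/0.95 = 13.474 cmH2O·s/L.
C = Vt/(Pplat − PEEP) = 440.0 / (27.9 − 13) = 440.0/14.9 = 29.53 mL/cmH2O.
τ = R × C = 13.474 × 0.02953 L/cmH2O = 0.3979 s.
Fraction remaining at end-expiration = e^(−Te/τ) = e^(−0.38/0.3979) = 0.3848 → 38.48%.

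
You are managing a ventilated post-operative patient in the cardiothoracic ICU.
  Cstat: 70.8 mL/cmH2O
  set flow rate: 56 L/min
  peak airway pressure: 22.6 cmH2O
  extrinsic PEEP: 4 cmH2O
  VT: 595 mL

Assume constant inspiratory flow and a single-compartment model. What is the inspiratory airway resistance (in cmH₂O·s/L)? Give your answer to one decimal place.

10.9

Flow: 56 L/min ÷ 60 = 0.9333 L/s.
Equation of motion (constant flow): PIP = Vt/C + R·V̇ + PEEP.
R·V̇ = PIP − Vt/C − PEEP = 22.6 − 595/70.8 − 4 = 22.6 − 8.404 − 4 = 10.196 cmH2O.
R = 10.196 / 0.9333 = 10.925 cmH2O·s/L.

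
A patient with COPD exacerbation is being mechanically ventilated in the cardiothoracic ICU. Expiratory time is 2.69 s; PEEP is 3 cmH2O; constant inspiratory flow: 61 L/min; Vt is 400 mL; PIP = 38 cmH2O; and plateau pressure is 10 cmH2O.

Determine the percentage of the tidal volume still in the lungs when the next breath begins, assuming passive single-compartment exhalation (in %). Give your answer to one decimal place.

Flow: 61 L/min ÷ 60 = 1.0167 L/s.
R = (PIP − Pplat)/V̇ = (38 − 10) / 1.0167 = 28.0/1.0167 = 27.54 cmH2O·s/L.
C = Vt/(Pplat − PEEP) = 400.0 / (10 − 3) = 400.0/7.0 = 57.143 mL/cmH2O.
τ = R × C = 27.54 × 0.05714 L/cmH2O = 1.574 s.
Fraction remaining at end-expiration = e^(−Te/τ) = e^(−2.69/1.574) = 0.181 → 18.1%.

18.1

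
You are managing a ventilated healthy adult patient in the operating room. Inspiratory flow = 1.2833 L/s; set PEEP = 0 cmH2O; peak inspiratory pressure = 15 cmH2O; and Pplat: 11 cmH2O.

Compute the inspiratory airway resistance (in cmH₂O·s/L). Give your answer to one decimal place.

Raw = (PIP − Pplat) / flow = (15 − 11) / 1.2833 = 4.0 / 1.2833 = 3.117 cmH2O·s/L.

3.1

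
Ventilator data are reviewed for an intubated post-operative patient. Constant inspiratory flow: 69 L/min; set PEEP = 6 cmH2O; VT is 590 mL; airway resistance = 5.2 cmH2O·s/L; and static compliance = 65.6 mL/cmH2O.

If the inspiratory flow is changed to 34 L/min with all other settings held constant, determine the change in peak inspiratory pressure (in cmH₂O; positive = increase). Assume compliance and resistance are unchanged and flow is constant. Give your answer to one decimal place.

-3.0

Flow: 69 L/min ÷ 60 = 1.15 L/s.
New flow: 34 L/min ÷ 60 = 0.5667 L/s.
PIP = Vt/C + R·V̇ + PEEP (constant-flow equation of motion).
Only the resistive term changes: ΔPIP = R × ΔV̇ = 5.2 × (0.5667 − 1.15) = 5.2 × -0.5833 = -3.033 cmH2O.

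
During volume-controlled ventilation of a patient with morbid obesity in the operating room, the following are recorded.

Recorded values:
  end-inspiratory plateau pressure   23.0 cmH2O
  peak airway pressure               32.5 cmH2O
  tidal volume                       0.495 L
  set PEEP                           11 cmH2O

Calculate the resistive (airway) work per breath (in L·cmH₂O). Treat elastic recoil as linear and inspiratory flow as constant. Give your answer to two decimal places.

With constant inspiratory flow the resistive pressure is constant at PIP − Pplat = 32.5 − 23.0 = 9.5 cmH2O, so resistive work = 9.5 × 0.495 = 4.703 L·cmH2O.

4.70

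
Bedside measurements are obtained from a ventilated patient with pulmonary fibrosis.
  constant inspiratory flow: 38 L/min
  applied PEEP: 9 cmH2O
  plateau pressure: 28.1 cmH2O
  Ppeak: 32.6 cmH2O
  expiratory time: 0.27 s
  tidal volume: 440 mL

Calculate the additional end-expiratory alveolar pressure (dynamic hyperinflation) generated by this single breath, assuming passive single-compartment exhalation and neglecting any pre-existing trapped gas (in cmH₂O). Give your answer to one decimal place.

3.7

Flow: 38 L/min ÷ 60 = 0.6333 L/s.
R = (PIP − Pplat)/V̇ = (32.6 − 28.1) / 0.6333 = 4.5/0.6333 = 7.106 cmH2O·s/L.
C = Vt/(Pplat − PEEP) = 440.0 / (28.1 − 9) = 440.0/19.1 = 23.037 mL/cmH2O.
τ = R × C = 7.106 × 0.02304 L/cmH2O = 0.1637 s.
Fraction remaining = e^(−Te/τ) = e^(−0.27/0.1637) = 0.1922; trapped volume = 440.0 × 0.1922 = 84.568 mL.
Additional alveolar pressure from trapping ≈ V_trapped / C = 84.568 / 23.037 = 3.671 cmH2O.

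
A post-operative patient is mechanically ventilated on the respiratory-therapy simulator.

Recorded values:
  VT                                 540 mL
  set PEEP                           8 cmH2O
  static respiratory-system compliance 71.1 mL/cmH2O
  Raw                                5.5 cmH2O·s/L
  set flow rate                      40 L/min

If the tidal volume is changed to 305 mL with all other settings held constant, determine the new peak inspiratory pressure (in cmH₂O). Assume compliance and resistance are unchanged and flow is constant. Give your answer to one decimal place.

Flow: 40 L/min ÷ 60 = 0.6667 L/s.
PIP = Vt/C + R·V̇ + PEEP (constant-flow equation of motion).
Only the elastic term changes: ΔPIP = ΔVt / C = (305 − 540) / 71.1 = -3.305 cmH2O.
Original PIP = 540/71.1 + 5.5×0.6667 + 8 = 19.262 cmH2O; new PIP = 19.262 + (-3.305) = 15.957 cmH2O.

16.0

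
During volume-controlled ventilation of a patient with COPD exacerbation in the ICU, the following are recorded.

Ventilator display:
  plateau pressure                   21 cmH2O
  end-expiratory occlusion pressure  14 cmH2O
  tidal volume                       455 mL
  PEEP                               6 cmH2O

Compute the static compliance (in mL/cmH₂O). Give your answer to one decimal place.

End-expiratory occlusion gives total PEEP = 14 cmH2O (intrinsic PEEP = 14 − 6 = 8). Use total PEEP for the elastic gradient.
Cstat = Vt / (Pplat − PEEPtotal) = 455 / (21 − 14) = 455 / 7.0 = 65.0 mL/cmH2O.

65.0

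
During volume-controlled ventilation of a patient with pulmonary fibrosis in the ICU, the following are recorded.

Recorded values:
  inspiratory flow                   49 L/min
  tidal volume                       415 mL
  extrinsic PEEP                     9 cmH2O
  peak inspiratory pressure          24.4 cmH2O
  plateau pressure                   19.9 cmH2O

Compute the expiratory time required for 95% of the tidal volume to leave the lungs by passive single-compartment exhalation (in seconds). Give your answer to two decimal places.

Flow: 49 L/min ÷ 60 = 0.8167 L/s.
R = (PIP − Pplat)/V̇ = (24.4 − 19.9) / 0.8167 = 4.5/0.8167 = 5.51 cmH2O·s/L.
C = Vt/(Pplat − PEEP) = 415.0 / (19.9 − 9) = 415.0/10.9 = 38.073 mL/cmH2O.
τ = R × C = 5.51 × 0.03807 L/cmH2O = 0.2098 s.
t = −τ·ln(1 − 0.95) = −0.2098·ln(0.05) = 0.6285 s.

0.63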